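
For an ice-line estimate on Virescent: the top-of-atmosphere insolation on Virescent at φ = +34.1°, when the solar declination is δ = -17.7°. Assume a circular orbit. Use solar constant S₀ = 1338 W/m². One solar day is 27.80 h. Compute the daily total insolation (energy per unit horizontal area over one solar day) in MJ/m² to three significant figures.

cos H₀ = −tan(+34.1°) tan(-17.700°) = 0.2161, H₀ = 1.3530 rad.
Bracket: H₀ sin φ sin δ + cos φ cos δ sin H₀ = 1.3530×0.56064×-0.30403 + 0.82806×0.95266×0.97638 = -0.230621 + 0.770227 = 0.539606.
Q̄ = (S₀/π) × [bracket] = (1338/π) × 0.539606 = 229.82 W/m².
Daily total = Q̄ × 27.80 h × 3600 s/h = 229.82 × 27.80 × 3600 / 10⁶ = 23.00 MJ/m².

23.0 MJ/m²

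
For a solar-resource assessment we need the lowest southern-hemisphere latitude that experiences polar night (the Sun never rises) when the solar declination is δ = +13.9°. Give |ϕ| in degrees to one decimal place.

Polar night requires cos h₀ = −tan ϕ tan δ ≥ 1, i.e. tan ϕ tan δ ≤ −1.
The boundary is |tan ϕ| · |tan δ| = 1, so |ϕ| = 90° − |δ| = 90° − 13.9° = 76.1° in the southern hemisphere.

|ϕ| = 76.1°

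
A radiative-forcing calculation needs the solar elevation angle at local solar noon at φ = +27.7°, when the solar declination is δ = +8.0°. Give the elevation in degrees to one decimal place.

70.3°

At local noon the hour angle is zero, so the zenith angle equals |φ − δ| = |+27.7° − (+8.000°)| = 19.700°.
Elevation = 90° − 19.700° = 70.3°.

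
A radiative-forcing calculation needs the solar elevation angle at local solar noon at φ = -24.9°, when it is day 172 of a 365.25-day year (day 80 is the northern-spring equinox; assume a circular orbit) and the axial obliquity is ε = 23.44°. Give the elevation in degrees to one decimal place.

Solar longitude: λ_s = 360° × (172 − 80)/365.25 = 90.678°.
sin δ = sin 23.44° × sin 90.678° = 0.39776, so δ = +23.438°.
At local noon the hour angle is zero, so the zenith angle equals |φ − δ| = |-24.9° − (+23.438°)| = 48.338°.
Elevation = 90° − 48.338° = 41.7°.

41.7°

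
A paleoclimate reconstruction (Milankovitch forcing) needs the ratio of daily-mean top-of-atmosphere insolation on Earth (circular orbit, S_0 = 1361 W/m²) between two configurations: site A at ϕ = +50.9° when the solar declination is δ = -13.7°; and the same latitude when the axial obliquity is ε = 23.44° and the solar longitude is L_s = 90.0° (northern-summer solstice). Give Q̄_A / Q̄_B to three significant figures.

— Configuration A (ϕ=+50.9°):
cos h₀ = −tan(+50.9°) tan(-13.700°) = 0.3000, h₀ = 1.2661 rad.
Bracket: h₀ sin ϕ sin δ + cos ϕ cos δ sin h₀ = 1.2661×0.77605×-0.23684 + 0.63068×0.97155×0.95395 = -0.232709 + 0.584521 = 0.351812.
Q̄ = (S_0/π) × [bracket] = (1361/π) × 0.351812 = 152.41 W/m².
— Configuration B (ϕ=+50.9°):
Solar declination: sin δ = sin ε · sin L_s = sin 23.44° × sin 90.0° = 0.39779, so δ = +23.440°.
cos h₀ = −tan(+50.9°) tan(+23.440°) = -0.5335, h₀ = 2.1335 rad.
Bracket: h₀ sin ϕ sin δ + cos ϕ cos δ sin h₀ = 2.1335×0.77605×0.39779 + 0.63068×0.91748×0.84580 = 0.658622 + 0.489411 = 1.148033.
Q̄ = (S_0/π) × [bracket] = (1361/π) × 1.148033 = 497.35 W/m².
Ratio Q̄_A / Q̄_B = 152.41 / 497.35 = 0.3064.

Q̄_A / Q̄_B ≈ 0.306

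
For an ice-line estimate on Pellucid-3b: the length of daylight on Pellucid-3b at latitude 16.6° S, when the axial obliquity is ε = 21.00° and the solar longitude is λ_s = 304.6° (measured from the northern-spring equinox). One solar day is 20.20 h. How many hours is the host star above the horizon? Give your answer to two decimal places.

Solar declination: sin δ = sin ε · sin λ_s = sin 21.00° × sin 304.6° = -0.29499, so δ = -17.157°.
cos H₀ = −tan φ · tan δ = −tan(-16.6°) × tan(-17.157°) = -0.0920, so H₀ = 1.6630 rad = 95.28°.
Daylight = 2H₀/(2π) × 20.20 h = (1.6630/π) × 20.20 = 10.69 h.

10.69 h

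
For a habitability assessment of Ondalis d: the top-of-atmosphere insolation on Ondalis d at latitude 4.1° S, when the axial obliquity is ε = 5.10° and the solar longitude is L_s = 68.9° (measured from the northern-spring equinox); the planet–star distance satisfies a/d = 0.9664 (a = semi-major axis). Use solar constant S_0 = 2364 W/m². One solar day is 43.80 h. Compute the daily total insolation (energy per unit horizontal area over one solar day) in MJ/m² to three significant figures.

Solar declination: sin δ = sin ε · sin L_s = sin 5.10° × sin 68.9° = 0.08293, so δ = +4.757°.
cos h₀ = −tan(-4.1°) tan(+4.757°) = 0.0060, h₀ = 1.5648 rad.
Bracket: h₀ sin ϕ sin δ + cos ϕ cos δ sin h₀ = 1.5648×-0.07150×0.08293 + 0.99744×0.99656×0.99998 = -0.009278 + 0.993989 = 0.984711.
Inverse-square distance factor (a/d)² = 0.9664² = 0.933929.
Q̄ = (S_0/π) × 0.933929 × [bracket] = (2364/π) × 0.933929 × 0.984711 = 692.02 W/m².
Daily total = Q̄ × 43.80 h × 3600 s/h = 692.02 × 43.80 × 3600 / 10⁶ = 109.1 MJ/m².

109 MJ/m²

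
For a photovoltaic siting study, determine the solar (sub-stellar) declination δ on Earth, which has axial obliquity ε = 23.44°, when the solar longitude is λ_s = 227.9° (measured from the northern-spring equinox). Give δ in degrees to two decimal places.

δ = -17.17°

sin δ = sin ε · sin λ_s = sin 23.44° × sin 227.9° = -0.295149.
δ = arcsin(-0.295149) = -17.17°.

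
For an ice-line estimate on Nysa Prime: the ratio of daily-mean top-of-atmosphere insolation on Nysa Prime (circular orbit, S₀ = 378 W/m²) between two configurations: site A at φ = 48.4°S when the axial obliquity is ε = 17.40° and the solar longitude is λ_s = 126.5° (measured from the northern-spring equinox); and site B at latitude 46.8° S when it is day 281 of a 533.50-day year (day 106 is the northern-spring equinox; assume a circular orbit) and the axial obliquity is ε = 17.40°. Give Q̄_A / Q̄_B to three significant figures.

— Configuration A (φ=-48.4°):
Solar declination: sin δ = sin ε · sin λ_s = sin 17.40° × sin 126.5° = 0.24039, so δ = +13.909°.
cos H₀ = −tan(-48.4°) tan(+13.909°) = 0.2789, H₀ = 1.2881 rad.
Bracket: H₀ sin φ sin δ + cos φ cos δ sin H₀ = 1.2881×-0.74780×0.24039 + 0.66393×0.97068×0.96031 = -0.231554 + 0.618885 = 0.387331.
Q̄ = (S₀/π) × [bracket] = (378/π) × 0.387331 = 46.604 W/m².
— Configuration B (φ=-46.8°):
Solar longitude: λ_s = 360° × (281 − 106)/533.50 = 118.088°.
sin δ = sin 17.40° × sin 118.088° = 0.26382, so δ = +15.297°.
cos H₀ = −tan(-46.8°) tan(+15.297°) = 0.2913, H₀ = 1.2753 rad.
Bracket: H₀ sin φ sin δ + cos φ cos δ sin H₀ = 1.2753×-0.72897×0.26382 + 0.68455×0.96457×0.95664 = -0.245262 + 0.631666 = 0.386404.
Q̄ = (S₀/π) × [bracket] = (378/π) × 0.386404 = 46.493 W/m².
Ratio Q̄_A / Q̄_B = 46.604 / 46.493 = 1.002.

Q̄_A / Q̄_B ≈ 1.00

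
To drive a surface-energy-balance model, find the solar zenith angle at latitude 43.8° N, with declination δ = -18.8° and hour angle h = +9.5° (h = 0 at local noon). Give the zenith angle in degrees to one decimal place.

θ_z = 63.2°

cos θ_z = sin ϕ sin δ + cos ϕ cos δ cos h = -0.223054 + 0.673883 = 0.450829.
θ_z = arccos(0.450829) = 63.2°.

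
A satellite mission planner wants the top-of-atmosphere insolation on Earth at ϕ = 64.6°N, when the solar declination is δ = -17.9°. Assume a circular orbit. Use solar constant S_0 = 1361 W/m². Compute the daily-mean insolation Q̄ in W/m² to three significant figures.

Q̄ ≈ 30.7 W/m²

cos h₀ = −tan(+64.6°) tan(-17.900°) = 0.6802, h₀ = 0.8227 rad.
Bracket: h₀ sin ϕ sin δ + cos ϕ cos δ sin h₀ = 0.8227×0.90334×-0.30736 + 0.42894×0.95159×0.73301 = -0.228423 + 0.299196 = 0.070773.
Q̄ = (S_0/π) × [bracket] = (1361/π) × 0.070773 = 30.66 W/m².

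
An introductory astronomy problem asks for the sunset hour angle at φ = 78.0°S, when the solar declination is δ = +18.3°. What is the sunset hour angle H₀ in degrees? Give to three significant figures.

H₀ = 0.00°

cos H₀ = −tan φ · tan δ = 1.5559 ≥ 1, so the Sun never rises (polar night) and H₀ = 0.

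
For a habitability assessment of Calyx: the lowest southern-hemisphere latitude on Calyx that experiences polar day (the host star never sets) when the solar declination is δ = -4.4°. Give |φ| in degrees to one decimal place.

Polar day requires cos H₀ = −tan φ tan δ ≤ −1, i.e. tan φ tan δ ≥ 1.
The boundary is |tan φ| · |tan δ| = 1, so |φ| = 90° − |δ| = 90° − 4.4° = 85.6° in the southern hemisphere.

|φ| = 85.6°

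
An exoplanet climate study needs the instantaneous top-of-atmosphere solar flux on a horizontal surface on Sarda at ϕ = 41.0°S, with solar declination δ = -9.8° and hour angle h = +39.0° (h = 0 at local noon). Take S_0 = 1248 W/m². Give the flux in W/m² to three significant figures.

861 W/m²

cos θ_z = sin ϕ sin δ + cos ϕ cos δ cos h = 0.111667 + 0.577961 = 0.689628.
Flux = S_0 · cos θ_z = 1248 × 0.689628 = 860.7 W/m².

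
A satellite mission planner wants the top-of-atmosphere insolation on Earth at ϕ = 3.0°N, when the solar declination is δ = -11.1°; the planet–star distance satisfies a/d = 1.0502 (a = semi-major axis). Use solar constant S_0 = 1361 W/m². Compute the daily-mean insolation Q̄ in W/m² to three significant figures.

Q̄ ≈ 461 W/m²

cos h₀ = −tan(+3.0°) tan(-11.100°) = 0.0103, h₀ = 1.5605 rad.
Bracket: h₀ sin ϕ sin δ + cos ϕ cos δ sin h₀ = 1.5605×0.05234×-0.19252 + 0.99863×0.98129×0.99995 = -0.015724 + 0.979897 = 0.964173.
Inverse-square distance factor (a/d)² = 1.0502² = 1.102920.
Q̄ = (S_0/π) × 1.102920 × [bracket] = (1361/π) × 1.102920 × 0.964173 = 460.7 W/m².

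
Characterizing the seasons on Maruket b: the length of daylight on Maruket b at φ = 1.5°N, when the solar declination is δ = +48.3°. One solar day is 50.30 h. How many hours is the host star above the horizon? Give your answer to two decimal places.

25.62 h

cos H₀ = −tan φ · tan δ = −tan(+1.5°) × tan(+48.300°) = -0.0294, so H₀ = 1.6002 rad = 91.68°.
Daylight = 2H₀/(2π) × 50.30 h = (1.6002/π) × 50.30 = 25.62 h.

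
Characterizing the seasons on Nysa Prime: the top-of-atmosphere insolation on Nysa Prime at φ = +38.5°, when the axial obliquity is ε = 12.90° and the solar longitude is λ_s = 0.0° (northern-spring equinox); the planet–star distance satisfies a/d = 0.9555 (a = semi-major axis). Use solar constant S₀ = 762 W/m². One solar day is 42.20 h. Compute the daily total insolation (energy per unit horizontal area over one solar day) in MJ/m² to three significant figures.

Solar declination: sin δ = sin ε · sin λ_s = sin 12.90° × sin 0.0° = 0.00000, so δ = +0.000°.
cos H₀ = −tan(+38.5°) tan(+0.000°) = -0.0000, H₀ = 1.5708 rad.
Bracket: H₀ sin φ sin δ + cos φ cos δ sin H₀ = 1.5708×0.62251×0.00000 + 0.78261×1.00000×1.00000 = 0.000000 + 0.782610 = 0.782610.
Inverse-square distance factor (a/d)² = 0.9555² = 0.912980.
Q̄ = (S₀/π) × 0.912980 × [bracket] = (762/π) × 0.912980 × 0.782610 = 173.31 W/m².
Daily total = Q̄ × 42.20 h × 3600 s/h = 173.31 × 42.20 × 3600 / 10⁶ = 26.33 MJ/m².

26.3 MJ/m²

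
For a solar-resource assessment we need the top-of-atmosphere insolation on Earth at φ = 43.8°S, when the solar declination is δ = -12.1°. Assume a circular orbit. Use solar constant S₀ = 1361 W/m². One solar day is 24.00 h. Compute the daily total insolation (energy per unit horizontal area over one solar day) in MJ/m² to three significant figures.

cos H₀ = −tan(-43.8°) tan(-12.100°) = -0.2056, H₀ = 1.7779 rad.
Bracket: H₀ sin φ sin δ + cos φ cos δ sin H₀ = 1.7779×-0.69214×-0.20962 + 0.72176×0.97778×0.97864 = 0.257949 + 0.690648 = 0.948597.
Q̄ = (S₀/π) × [bracket] = (1361/π) × 0.948597 = 410.95 W/m².
Daily total = Q̄ × 24.00 h × 3600 s/h = 410.95 × 24.00 × 3600 / 10⁶ = 35.51 MJ/m².

35.5 MJ/m²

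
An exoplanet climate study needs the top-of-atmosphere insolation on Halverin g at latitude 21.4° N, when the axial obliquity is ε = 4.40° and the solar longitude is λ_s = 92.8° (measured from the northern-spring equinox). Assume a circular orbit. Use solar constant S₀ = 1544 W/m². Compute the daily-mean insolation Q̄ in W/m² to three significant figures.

Solar declination: sin δ = sin ε · sin λ_s = sin 4.40° × sin 92.8° = 0.07663, so δ = +4.395°.
cos H₀ = −tan(+21.4°) tan(+4.395°) = -0.0301, H₀ = 1.6009 rad.
Bracket: H₀ sin φ sin δ + cos φ cos δ sin H₀ = 1.6009×0.36488×0.07663 + 0.93106×0.99706×0.99955 = 0.044762 + 0.927905 = 0.972667.
Q̄ = (S₀/π) × [bracket] = (1544/π) × 0.972667 = 478.0 W/m².

Q̄ ≈ 478 W/m²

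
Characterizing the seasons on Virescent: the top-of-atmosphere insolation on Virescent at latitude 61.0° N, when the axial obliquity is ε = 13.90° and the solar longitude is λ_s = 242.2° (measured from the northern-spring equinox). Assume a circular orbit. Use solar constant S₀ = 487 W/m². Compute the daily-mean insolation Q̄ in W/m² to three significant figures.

Solar declination: sin δ = sin ε · sin λ_s = sin 13.90° × sin 242.2° = -0.21250, so δ = -12.269°.
cos H₀ = −tan(+61.0°) tan(-12.269°) = 0.3923, H₀ = 1.1676 rad.
Bracket: H₀ sin φ sin δ + cos φ cos δ sin H₀ = 1.1676×0.87462×-0.21250 + 0.48481×0.97716×0.91983 = -0.217006 + 0.435757 = 0.218751.
Q̄ = (S₀/π) × [bracket] = (487/π) × 0.218751 = 33.91 W/m².

Q̄ ≈ 33.9 W/m²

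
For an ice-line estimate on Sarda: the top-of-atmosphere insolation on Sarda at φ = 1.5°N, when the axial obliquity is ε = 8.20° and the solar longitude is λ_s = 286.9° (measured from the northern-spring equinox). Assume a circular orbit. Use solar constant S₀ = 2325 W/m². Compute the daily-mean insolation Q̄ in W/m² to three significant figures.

Q̄ ≈ 729 W/m²

Solar declination: sin δ = sin ε · sin λ_s = sin 8.20° × sin 286.9° = -0.13647, so δ = -7.844°.
cos H₀ = −tan(+1.5°) tan(-7.844°) = 0.0036, H₀ = 1.5672 rad.
Bracket: H₀ sin φ sin δ + cos φ cos δ sin H₀ = 1.5672×0.02618×-0.13647 + 0.99966×0.99064×0.99999 = -0.005599 + 0.990293 = 0.984694.
Q̄ = (S₀/π) × [bracket] = (2325/π) × 0.984694 = 728.7 W/m².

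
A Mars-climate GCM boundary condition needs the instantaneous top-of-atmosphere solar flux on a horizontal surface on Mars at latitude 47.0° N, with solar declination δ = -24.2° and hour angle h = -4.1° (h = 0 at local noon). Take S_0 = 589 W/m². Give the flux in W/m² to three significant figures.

189 W/m²

cos θ_z = sin ϕ sin δ + cos ϕ cos δ cos h = -0.299799 + 0.620472 = 0.320673.
Flux = S_0 · cos θ_z = 589 × 0.320673 = 188.9 W/m².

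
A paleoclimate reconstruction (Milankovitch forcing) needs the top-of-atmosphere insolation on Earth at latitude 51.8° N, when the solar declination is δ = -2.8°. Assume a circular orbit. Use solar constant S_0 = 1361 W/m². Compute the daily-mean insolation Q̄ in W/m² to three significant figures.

cos h₀ = −tan(+51.8°) tan(-2.800°) = 0.0622, h₀ = 1.5086 rad.
Bracket: h₀ sin ϕ sin δ + cos ϕ cos δ sin h₀ = 1.5086×0.78586×-0.04885 + 0.61841×0.99881×0.99807 = -0.057914 + 0.616482 = 0.558568.
Q̄ = (S_0/π) × [bracket] = (1361/π) × 0.558568 = 242.0 W/m².

Q̄ ≈ 242 W/m²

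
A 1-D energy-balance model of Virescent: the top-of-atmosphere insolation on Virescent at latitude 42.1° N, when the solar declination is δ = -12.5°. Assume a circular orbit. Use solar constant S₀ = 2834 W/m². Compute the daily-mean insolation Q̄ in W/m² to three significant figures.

cos H₀ = −tan(+42.1°) tan(-12.500°) = 0.2003, H₀ = 1.3691 rad.
Bracket: H₀ sin φ sin δ + cos φ cos δ sin H₀ = 1.3691×0.67043×-0.21644 + 0.74198×0.97630×0.97973 = -0.198667 + 0.709712 = 0.511045.
Q̄ = (S₀/π) × [bracket] = (2834/π) × 0.511045 = 461.0 W/m².

Q̄ ≈ 461 W/m²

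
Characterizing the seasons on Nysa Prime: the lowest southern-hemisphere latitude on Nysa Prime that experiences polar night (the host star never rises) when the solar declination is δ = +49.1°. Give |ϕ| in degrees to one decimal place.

|ϕ| = 40.9°

Polar night requires cos h₀ = −tan ϕ tan δ ≥ 1, i.e. tan ϕ tan δ ≤ −1.
The boundary is |tan ϕ| · |tan δ| = 1, so |ϕ| = 90° − |δ| = 90° − 49.1° = 40.9° in the southern hemisphere.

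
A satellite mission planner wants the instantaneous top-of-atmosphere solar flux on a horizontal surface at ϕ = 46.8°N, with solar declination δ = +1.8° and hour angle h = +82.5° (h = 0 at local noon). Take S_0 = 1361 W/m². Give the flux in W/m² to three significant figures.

cos θ_z = sin ϕ sin δ + cos ϕ cos δ cos h = 0.022897 + 0.089307 = 0.112204.
Flux = S_0 · cos θ_z = 1361 × 0.112204 = 152.7 W/m².

153 W/m²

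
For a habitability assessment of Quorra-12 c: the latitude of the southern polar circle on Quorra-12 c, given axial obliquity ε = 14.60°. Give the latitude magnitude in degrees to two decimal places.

75.40°

The polar circle is the lowest latitude that experiences at least one full rotation of continuous darkness at the northern-summer solstice; it lies at |φ| = 90° − ε = 90° − 14.60° = 75.40°.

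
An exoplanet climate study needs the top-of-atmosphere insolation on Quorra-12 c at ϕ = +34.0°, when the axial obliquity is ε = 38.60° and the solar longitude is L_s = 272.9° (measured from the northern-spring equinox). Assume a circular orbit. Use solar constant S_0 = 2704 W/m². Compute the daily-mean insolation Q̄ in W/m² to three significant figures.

Solar declination: sin δ = sin ε · sin L_s = sin 38.60° × sin 272.9° = -0.62308, so δ = -38.541°.
cos h₀ = −tan(+34.0°) tan(-38.541°) = 0.5373, h₀ = 1.0035 rad.
Bracket: h₀ sin ϕ sin δ + cos ϕ cos δ sin h₀ = 1.0035×0.55919×-0.62308 + 0.82904×0.78216×0.84337 = -0.349640 + 0.546876 = 0.197236.
Q̄ = (S_0/π) × [bracket] = (2704/π) × 0.197236 = 169.8 W/m².

Q̄ ≈ 170 W/m²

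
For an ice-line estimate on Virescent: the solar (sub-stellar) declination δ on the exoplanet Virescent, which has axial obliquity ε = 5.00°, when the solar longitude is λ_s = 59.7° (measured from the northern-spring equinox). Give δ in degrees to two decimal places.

δ = +4.32°

sin δ = sin ε · sin λ_s = sin 5.00° × sin 59.7° = 0.075250.
δ = arcsin(0.075250) = +4.32°.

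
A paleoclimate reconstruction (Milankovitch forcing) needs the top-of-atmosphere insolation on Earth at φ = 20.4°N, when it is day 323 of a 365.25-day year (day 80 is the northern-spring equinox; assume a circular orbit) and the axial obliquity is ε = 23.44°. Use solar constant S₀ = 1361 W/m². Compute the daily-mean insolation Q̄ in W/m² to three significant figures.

Solar longitude: λ_s = 360° × (323 − 80)/365.25 = 239.507°.
sin δ = sin 23.44° × sin 239.507° = -0.34277, so δ = -20.046°.
cos H₀ = −tan(+20.4°) tan(-20.046°) = 0.1357, H₀ = 1.4347 rad.
Bracket: H₀ sin φ sin δ + cos φ cos δ sin H₀ = 1.4347×0.34857×-0.34277 + 0.93728×0.93942×0.99075 = -0.171417 + 0.872355 = 0.700938.
Q̄ = (S₀/π) × [bracket] = (1361/π) × 0.700938 = 303.7 W/m².

Q̄ ≈ 304 W/m²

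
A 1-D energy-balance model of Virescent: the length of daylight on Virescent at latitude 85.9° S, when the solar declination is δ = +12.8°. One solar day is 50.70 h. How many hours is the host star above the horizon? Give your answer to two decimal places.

0.00 h

cos H₀ = −tan φ · tan δ = 3.1695 ≥ 1, so the host star never rises (polar night) and H₀ = 0.
Daylight = 2H₀/(2π) × 50.70 h = (0.0000/π) × 50.70 = 0.00 h.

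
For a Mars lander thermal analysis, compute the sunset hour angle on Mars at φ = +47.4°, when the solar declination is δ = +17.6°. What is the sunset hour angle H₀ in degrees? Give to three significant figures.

H₀ = 110°

cos H₀ = −tan φ · tan δ = −tan(+47.4°) × tan(+17.600°) = -0.3450, so H₀ = 1.9230 rad = 110.18°.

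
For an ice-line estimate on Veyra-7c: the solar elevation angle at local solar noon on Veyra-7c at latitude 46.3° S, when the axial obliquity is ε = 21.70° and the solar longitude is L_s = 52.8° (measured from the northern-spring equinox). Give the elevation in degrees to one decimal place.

Solar declination: sin δ = sin ε · sin L_s = sin 21.70° × sin 52.8° = 0.29451, so δ = +17.128°.
At local noon the hour angle is zero, so the zenith angle equals |ϕ − δ| = |-46.3° − (+17.128°)| = 63.428°.
Elevation = 90° − 63.428° = 26.6°.

26.6°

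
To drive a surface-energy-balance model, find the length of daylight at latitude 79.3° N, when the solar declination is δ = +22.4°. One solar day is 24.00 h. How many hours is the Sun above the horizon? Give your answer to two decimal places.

24.00 h

Sunrise equation: cos h₀ = −tan ϕ · tan δ = -2.1813 ≤ −1, so the Sun never sets (polar day) and h₀ = π.
Daylight = 2h₀/(2π) × 24.00 h = (3.1416/π) × 24.00 = 24.00 h.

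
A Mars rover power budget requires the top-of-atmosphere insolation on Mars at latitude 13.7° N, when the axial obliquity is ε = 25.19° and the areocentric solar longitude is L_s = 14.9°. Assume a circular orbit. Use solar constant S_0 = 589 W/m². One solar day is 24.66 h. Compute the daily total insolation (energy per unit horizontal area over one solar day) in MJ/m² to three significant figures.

sin δ = sin 25.19° × sin 14.9° = 0.10944, so δ = +6.283°.
cos h₀ = −tan(+13.7°) tan(+6.283°) = -0.0268, h₀ = 1.5976 rad.
Bracket: h₀ sin ϕ sin δ + cos ϕ cos δ sin h₀ = 1.5976×0.23684×0.10944 + 0.97155×0.99399×0.99964 = 0.041409 + 0.965363 = 1.006772.
Q̄ = (S_0/π) × [bracket] = (589/π) × 1.006772 = 188.75 W/m².
Daily total = Q̄ × 24.66 h × 3600 s/h = 188.75 × 24.66 × 3600 / 10⁶ = 16.76 MJ/m².

16.8 MJ/m²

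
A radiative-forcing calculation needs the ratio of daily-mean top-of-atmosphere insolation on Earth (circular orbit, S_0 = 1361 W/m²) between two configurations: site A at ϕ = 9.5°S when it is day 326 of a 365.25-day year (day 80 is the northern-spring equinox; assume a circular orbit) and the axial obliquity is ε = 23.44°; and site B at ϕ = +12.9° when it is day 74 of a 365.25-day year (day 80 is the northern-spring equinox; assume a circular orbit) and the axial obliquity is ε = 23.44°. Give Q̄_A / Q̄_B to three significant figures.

Q̄_A / Q̄_B ≈ 1.06

— Configuration A (ϕ=-9.5°):
Solar longitude: L_s = 360° × (326 − 80)/365.25 = 242.464°.
sin δ = sin 23.44° × sin 242.464° = -0.35273, so δ = -20.654°.
cos h₀ = −tan(-9.5°) tan(-20.654°) = -0.0631, h₀ = 1.6339 rad.
Bracket: h₀ sin ϕ sin δ + cos ϕ cos δ sin h₀ = 1.6339×-0.16505×-0.35273 + 0.98629×0.93573×0.99801 = 0.095123 + 0.921065 = 1.016188.
Q̄ = (S_0/π) × [bracket] = (1361/π) × 1.016188 = 440.23 W/m².
— Configuration B (ϕ=+12.9°):
Solar longitude: L_s = 360° × (74 − 80)/365.25 = -5.914°, i.e. -5.914° + 360° = 354.086°.
sin δ = sin 23.44° × sin 354.086° = -0.04098, so δ = -2.349°.
cos h₀ = −tan(+12.9°) tan(-2.349°) = 0.0094, h₀ = 1.5614 rad.
Bracket: h₀ sin ϕ sin δ + cos ϕ cos δ sin h₀ = 1.5614×0.22325×-0.04098 + 0.97476×0.99916×0.99996 = -0.014285 + 0.973902 = 0.959617.
Q̄ = (S_0/π) × [bracket] = (1361/π) × 0.959617 = 415.73 W/m².
Ratio Q̄_A / Q̄_B = 440.23 / 415.73 = 1.059.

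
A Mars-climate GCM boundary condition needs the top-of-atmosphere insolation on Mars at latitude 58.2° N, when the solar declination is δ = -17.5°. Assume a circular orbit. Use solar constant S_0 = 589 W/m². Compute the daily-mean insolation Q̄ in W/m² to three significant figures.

Q̄ ≈ 31.4 W/m²

cos h₀ = −tan(+58.2°) tan(-17.500°) = 0.5085, h₀ = 1.0373 rad.
Bracket: h₀ sin ϕ sin δ + cos ϕ cos δ sin h₀ = 1.0373×0.84989×-0.30071 + 0.52696×0.95372×0.86105 = -0.265103 + 0.432740 = 0.167637.
Q̄ = (S_0/π) × [bracket] = (589/π) × 0.167637 = 31.43 W/m².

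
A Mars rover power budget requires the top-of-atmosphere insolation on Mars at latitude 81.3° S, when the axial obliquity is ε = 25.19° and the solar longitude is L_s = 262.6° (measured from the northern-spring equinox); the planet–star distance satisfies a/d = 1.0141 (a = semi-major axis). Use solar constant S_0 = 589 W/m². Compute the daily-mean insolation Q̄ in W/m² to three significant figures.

Solar declination: sin δ = sin ε · sin L_s = sin 25.19° × sin 262.6° = -0.42208, so δ = -24.966°.
cos h₀ = −tan(-81.3°) tan(-24.966°) = -3.0426 ≤ −1 ⇒ polar day, h₀ = π.
Bracket: h₀ sin ϕ sin δ + cos ϕ cos δ sin h₀ = 3.1416×-0.98849×-0.42208 + 0.15126×0.90656×0.00000 = 1.310744 + 0.000000 = 1.310744.
Inverse-square distance factor (a/d)² = 1.0141² = 1.028399.
Q̄ = (S_0/π) × 1.028399 × [bracket] = (589/π) × 1.028399 × 1.310744 = 252.7 W/m².

Q̄ ≈ 253 W/m²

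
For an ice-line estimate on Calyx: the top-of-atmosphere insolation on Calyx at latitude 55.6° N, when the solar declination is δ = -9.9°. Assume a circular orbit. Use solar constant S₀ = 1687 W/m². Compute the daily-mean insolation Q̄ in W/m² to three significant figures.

Q̄ ≈ 189 W/m²

cos H₀ = −tan(+55.6°) tan(-9.900°) = 0.2549, H₀ = 1.3131 rad.
Bracket: H₀ sin φ sin δ + cos φ cos δ sin H₀ = 1.3131×0.82511×-0.17193 + 0.56497×0.98511×0.96697 = -0.186278 + 0.538174 = 0.351896.
Q̄ = (S₀/π) × [bracket] = (1687/π) × 0.351896 = 189.0 W/m².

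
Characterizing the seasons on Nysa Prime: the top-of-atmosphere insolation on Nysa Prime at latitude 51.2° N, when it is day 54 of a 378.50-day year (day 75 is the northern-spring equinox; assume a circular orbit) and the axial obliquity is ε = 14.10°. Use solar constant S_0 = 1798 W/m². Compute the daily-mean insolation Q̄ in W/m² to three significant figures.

Solar longitude: L_s = 360° × (54 − 75)/378.50 = -19.974°, i.e. -19.974° + 360° = 340.026°.
sin δ = sin 14.10° × sin 340.026° = -0.08322, so δ = -4.773°.
cos h₀ = −tan(+51.2°) tan(-4.773°) = 0.1039, h₀ = 1.4667 rad.
Bracket: h₀ sin ϕ sin δ + cos ϕ cos δ sin h₀ = 1.4667×0.77934×-0.08322 + 0.62660×0.99653×0.99459 = -0.095125 + 0.621048 = 0.525923.
Q̄ = (S_0/π) × [bracket] = (1798/π) × 0.525923 = 301.0 W/m².

Q̄ ≈ 301 W/m²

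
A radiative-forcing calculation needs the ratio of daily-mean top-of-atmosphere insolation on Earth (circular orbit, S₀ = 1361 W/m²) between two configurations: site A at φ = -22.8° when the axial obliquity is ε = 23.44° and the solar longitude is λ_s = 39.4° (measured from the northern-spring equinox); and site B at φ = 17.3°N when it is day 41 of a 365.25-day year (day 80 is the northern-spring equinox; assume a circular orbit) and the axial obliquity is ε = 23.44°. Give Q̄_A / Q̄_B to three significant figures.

— Configuration A (φ=-22.8°):
Solar declination: sin δ = sin ε · sin λ_s = sin 23.44° × sin 39.4° = 0.25249, so δ = +14.625°.
cos H₀ = −tan(-22.8°) tan(+14.625°) = 0.1097, H₀ = 1.4609 rad.
Bracket: H₀ sin φ sin δ + cos φ cos δ sin H₀ = 1.4609×-0.38752×0.25249 + 0.92186×0.96760×0.99397 = -0.142942 + 0.886613 = 0.743671.
Q̄ = (S₀/π) × [bracket] = (1361/π) × 0.743671 = 322.17 W/m².
— Configuration B (φ=+17.3°):
Solar longitude: λ_s = 360° × (41 − 80)/365.25 = -38.439°, i.e. -38.439° + 360° = 321.561°.
sin δ = sin 23.44° × sin 321.561° = -0.24730, so δ = -14.318°.
cos H₀ = −tan(+17.3°) tan(-14.318°) = 0.0795, H₀ = 1.4912 rad.
Bracket: H₀ sin φ sin δ + cos φ cos δ sin H₀ = 1.4912×0.29737×-0.24730 + 0.95476×0.96894×0.99684 = -0.109662 + 0.922182 = 0.812520.
Q̄ = (S₀/π) × [bracket] = (1361/π) × 0.812520 = 352.00 W/m².
Ratio Q̄_A / Q̄_B = 322.17 / 352.00 = 0.9153.

Q̄_A / Q̄_B ≈ 0.915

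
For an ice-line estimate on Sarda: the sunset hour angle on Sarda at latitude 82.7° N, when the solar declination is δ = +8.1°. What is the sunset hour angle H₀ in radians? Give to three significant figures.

H₀ = 3.14 rad

Sunrise equation: cos H₀ = −tan φ · tan δ = -1.1110 ≤ −1, so the host star never sets (polar day) and H₀ = π.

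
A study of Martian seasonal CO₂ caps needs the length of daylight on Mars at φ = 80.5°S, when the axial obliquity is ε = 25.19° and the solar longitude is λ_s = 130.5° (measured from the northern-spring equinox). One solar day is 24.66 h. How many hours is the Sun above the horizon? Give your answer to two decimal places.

Solar declination: sin δ = sin ε · sin λ_s = sin 25.19° × sin 130.5° = 0.32365, so δ = +18.884°.
cos H₀ = −tan φ · tan δ = 2.0440 ≥ 1, so the Sun never rises (polar night) and H₀ = 0.
Daylight = 2H₀/(2π) × 24.66 h = (0.0000/π) × 24.66 = 0.00 h.

0.00 h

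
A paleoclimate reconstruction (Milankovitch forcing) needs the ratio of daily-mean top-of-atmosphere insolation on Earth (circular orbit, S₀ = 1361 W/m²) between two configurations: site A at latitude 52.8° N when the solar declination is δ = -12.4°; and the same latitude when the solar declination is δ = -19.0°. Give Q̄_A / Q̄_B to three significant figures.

Q̄_A / Q̄_B ≈ 1.55

— Configuration A (φ=+52.8°):
cos H₀ = −tan(+52.8°) tan(-12.400°) = 0.2897, H₀ = 1.2769 rad.
Bracket: H₀ sin φ sin δ + cos φ cos δ sin H₀ = 1.2769×0.79653×-0.21474 + 0.60460×0.97667×0.95713 = -0.218410 + 0.565180 = 0.346770.
Q̄ = (S₀/π) × [bracket] = (1361/π) × 0.346770 = 150.23 W/m².
— Configuration B (φ=+52.8°):
cos H₀ = −tan(+52.8°) tan(-19.000°) = 0.4536, H₀ = 1.1000 rad.
Bracket: H₀ sin φ sin δ + cos φ cos δ sin H₀ = 1.1000×0.79653×-0.32557 + 0.60460×0.94552×0.89119 = -0.285259 + 0.509459 = 0.224200.
Q̄ = (S₀/π) × [bracket] = (1361/π) × 0.224200 = 97.128 W/m².
Ratio Q̄_A / Q̄_B = 150.23 / 97.128 = 1.547.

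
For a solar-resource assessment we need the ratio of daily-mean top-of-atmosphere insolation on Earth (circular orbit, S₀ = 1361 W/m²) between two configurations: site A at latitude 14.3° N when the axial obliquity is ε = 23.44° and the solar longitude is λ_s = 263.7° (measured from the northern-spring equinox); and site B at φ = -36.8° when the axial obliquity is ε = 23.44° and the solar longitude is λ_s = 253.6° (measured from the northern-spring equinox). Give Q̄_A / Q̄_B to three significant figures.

Q̄_A / Q̄_B ≈ 0.654

— Configuration A (φ=+14.3°):
Solar declination: sin δ = sin ε · sin λ_s = sin 23.44° × sin 263.7° = -0.39539, so δ = -23.290°.
cos H₀ = −tan(+14.3°) tan(-23.290°) = 0.1097, H₀ = 1.4609 rad.
Bracket: H₀ sin φ sin δ + cos φ cos δ sin H₀ = 1.4609×0.24700×-0.39539 + 0.96902×0.91851×0.99396 = -0.142673 + 0.884679 = 0.742006.
Q̄ = (S₀/π) × [bracket] = (1361/π) × 0.742006 = 321.45 W/m².
— Configuration B (φ=-36.8°):
Solar declination: sin δ = sin ε · sin λ_s = sin 23.44° × sin 253.6° = -0.38160, so δ = -22.433°.
cos H₀ = −tan(-36.8°) tan(-22.433°) = -0.3088, H₀ = 1.8848 rad.
Bracket: H₀ sin φ sin δ + cos φ cos δ sin H₀ = 1.8848×-0.59902×-0.38160 + 0.80073×0.92433×0.95111 = 0.430839 + 0.703953 = 1.134792.
Q̄ = (S₀/π) × [bracket] = (1361/π) × 1.134792 = 491.61 W/m².
Ratio Q̄_A / Q̄_B = 321.45 / 491.61 = 0.6539.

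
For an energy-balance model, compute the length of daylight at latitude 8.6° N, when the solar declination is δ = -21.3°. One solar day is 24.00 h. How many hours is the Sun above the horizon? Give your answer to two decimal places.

cos h₀ = −tan ϕ · tan δ = −tan(+8.6°) × tan(-21.300°) = 0.0590, so h₀ = 1.5118 rad = 86.62°.
Daylight = 2h₀/(2π) × 24.00 h = (1.5118/π) × 24.00 = 11.55 h.

11.55 h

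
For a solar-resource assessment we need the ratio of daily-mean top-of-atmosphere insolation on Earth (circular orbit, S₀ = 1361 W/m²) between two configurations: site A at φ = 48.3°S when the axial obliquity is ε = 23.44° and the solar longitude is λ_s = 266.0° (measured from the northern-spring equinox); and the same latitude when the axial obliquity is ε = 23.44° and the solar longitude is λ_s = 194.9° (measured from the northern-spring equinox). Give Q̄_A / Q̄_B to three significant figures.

— Configuration A (φ=-48.3°):
Solar declination: sin δ = sin ε · sin λ_s = sin 23.44° × sin 266.0° = -0.39682, so δ = -23.380°.
cos H₀ = −tan(-48.3°) tan(-23.380°) = -0.4852, H₀ = 2.0774 rad.
Bracket: H₀ sin φ sin δ + cos φ cos δ sin H₀ = 2.0774×-0.74664×-0.39682 + 0.66523×0.91790×0.87439 = 0.615496 + 0.533915 = 1.149411.
Q̄ = (S₀/π) × [bracket] = (1361/π) × 1.149411 = 497.95 W/m².
— Configuration B (φ=-48.3°):
Solar declination: sin δ = sin ε · sin λ_s = sin 23.44° × sin 194.9° = -0.10228, so δ = -5.871°.
cos H₀ = −tan(-48.3°) tan(-5.871°) = -0.1154, H₀ = 1.6865 rad.
Bracket: H₀ sin φ sin δ + cos φ cos δ sin H₀ = 1.6865×-0.74664×-0.10228 + 0.66523×0.99476×0.99332 = 0.128792 + 0.657324 = 0.786116.
Q̄ = (S₀/π) × [bracket] = (1361/π) × 0.786116 = 340.56 W/m².
Ratio Q̄_A / Q̄_B = 497.95 / 340.56 = 1.462.

Q̄_A / Q̄_B ≈ 1.46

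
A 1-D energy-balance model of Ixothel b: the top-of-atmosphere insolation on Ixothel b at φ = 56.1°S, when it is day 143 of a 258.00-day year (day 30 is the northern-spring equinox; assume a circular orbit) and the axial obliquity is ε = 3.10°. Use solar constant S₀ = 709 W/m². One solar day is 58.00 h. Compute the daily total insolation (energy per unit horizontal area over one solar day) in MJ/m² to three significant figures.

25.0 MJ/m²

Solar longitude: λ_s = 360° × (143 − 30)/258.00 = 157.674°.
sin δ = sin 3.10° × sin 157.674° = 0.02054, so δ = +1.177°.
cos H₀ = −tan(-56.1°) tan(+1.177°) = 0.0306, H₀ = 1.5402 rad.
Bracket: H₀ sin φ sin δ + cos φ cos δ sin H₀ = 1.5402×-0.83001×0.02054 + 0.55775×0.99979×0.99953 = -0.026258 + 0.557371 = 0.531113.
Q̄ = (S₀/π) × [bracket] = (709/π) × 0.531113 = 119.86 W/m².
Daily total = Q̄ × 58.00 h × 3600 s/h = 119.86 × 58.00 × 3600 / 10⁶ = 25.03 MJ/m².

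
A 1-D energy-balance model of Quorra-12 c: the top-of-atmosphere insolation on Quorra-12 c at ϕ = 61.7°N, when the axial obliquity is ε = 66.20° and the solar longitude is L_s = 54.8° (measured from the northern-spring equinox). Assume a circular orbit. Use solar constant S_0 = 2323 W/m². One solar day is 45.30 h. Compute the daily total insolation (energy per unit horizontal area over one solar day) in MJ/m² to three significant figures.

Solar declination: sin δ = sin ε · sin L_s = sin 66.20° × sin 54.8° = 0.74765, so δ = +48.388°.
cos h₀ = −tan(+61.7°) tan(+48.388°) = -2.0909 ≤ −1 ⇒ polar day, h₀ = π.
Bracket: h₀ sin ϕ sin δ + cos ϕ cos δ sin h₀ = 3.1416×0.88048×0.74765 + 0.47409×0.66409×0.00000 = 2.068087 + 0.000000 = 2.068087.
Q̄ = (S_0/π) × [bracket] = (2323/π) × 2.068087 = 1529.2 W/m².
Daily total = Q̄ × 45.30 h × 3600 s/h = 1529.2 × 45.30 × 3600 / 10⁶ = 249.4 MJ/m².

249 MJ/m²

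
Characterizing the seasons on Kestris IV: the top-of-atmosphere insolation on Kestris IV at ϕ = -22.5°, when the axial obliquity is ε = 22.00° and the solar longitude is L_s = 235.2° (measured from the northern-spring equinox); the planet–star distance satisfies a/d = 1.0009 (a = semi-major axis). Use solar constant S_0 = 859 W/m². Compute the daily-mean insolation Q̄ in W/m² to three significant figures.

Solar declination: sin δ = sin ε · sin L_s = sin 22.00° × sin 235.2° = -0.30761, so δ = -17.915°.
cos h₀ = −tan(-22.5°) tan(-17.915°) = -0.1339, h₀ = 1.7051 rad.
Bracket: h₀ sin ϕ sin δ + cos ϕ cos δ sin h₀ = 1.7051×-0.38268×-0.30761 + 0.92388×0.95151×0.99099 = 0.200718 + 0.871161 = 1.071879.
Inverse-square distance factor (a/d)² = 1.0009² = 1.001801.
Q̄ = (S_0/π) × 1.001801 × [bracket] = (859/π) × 1.001801 × 1.071879 = 293.6 W/m².

Q̄ ≈ 294 W/m²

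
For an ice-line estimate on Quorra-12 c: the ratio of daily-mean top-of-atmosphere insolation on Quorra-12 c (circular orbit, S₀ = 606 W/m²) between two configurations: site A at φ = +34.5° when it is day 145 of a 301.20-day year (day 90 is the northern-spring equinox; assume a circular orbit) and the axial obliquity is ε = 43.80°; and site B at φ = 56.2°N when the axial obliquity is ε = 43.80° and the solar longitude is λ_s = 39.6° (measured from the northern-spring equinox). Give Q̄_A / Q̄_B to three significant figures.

— Configuration A (φ=+34.5°):
Solar longitude: λ_s = 360° × (145 − 90)/301.20 = 65.737°.
sin δ = sin 43.80° × sin 65.737° = 0.63101, so δ = +39.124°.
cos H₀ = −tan(+34.5°) tan(+39.124°) = -0.5590, H₀ = 2.1640 rad.
Bracket: H₀ sin φ sin δ + cos φ cos δ sin H₀ = 2.1640×0.56641×0.63101 + 0.82413×0.77578×0.82915 = 0.773436 + 0.530112 = 1.303548.
Q̄ = (S₀/π) × [bracket] = (606/π) × 1.303548 = 251.45 W/m².
— Configuration B (φ=+56.2°):
Solar declination: sin δ = sin ε · sin λ_s = sin 43.80° × sin 39.6° = 0.44119, so δ = +26.180°.
cos H₀ = −tan(+56.2°) tan(+26.180°) = -0.7344, H₀ = 2.3955 rad.
Bracket: H₀ sin φ sin δ + cos φ cos δ sin H₀ = 2.3955×0.83098×0.44119 + 0.55630×0.89741×0.67874 = 0.878238 + 0.338847 = 1.217085.
Q̄ = (S₀/π) × [bracket] = (606/π) × 1.217085 = 234.77 W/m².
Ratio Q̄_A / Q̄_B = 251.45 / 234.77 = 1.071.

Q̄_A / Q̄_B ≈ 1.07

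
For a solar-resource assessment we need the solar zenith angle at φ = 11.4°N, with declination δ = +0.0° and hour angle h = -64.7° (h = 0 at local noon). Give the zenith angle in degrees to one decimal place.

θ_z = 65.2°

cos θ_z = sin φ sin δ + cos φ cos δ cos h = 0.000000 + 0.418927 = 0.418927.
θ_z = arccos(0.418927) = 65.2°.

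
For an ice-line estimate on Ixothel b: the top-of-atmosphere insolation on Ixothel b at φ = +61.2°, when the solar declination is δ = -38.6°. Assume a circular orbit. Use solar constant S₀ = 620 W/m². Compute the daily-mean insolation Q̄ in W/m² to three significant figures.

cos H₀ = −tan(+61.2°) tan(-38.600°) = 1.4521 ≥ 1 ⇒ polar night, H₀ = 0 and Q̄ = 0.

Q̄ ≈ 0.00 W/m²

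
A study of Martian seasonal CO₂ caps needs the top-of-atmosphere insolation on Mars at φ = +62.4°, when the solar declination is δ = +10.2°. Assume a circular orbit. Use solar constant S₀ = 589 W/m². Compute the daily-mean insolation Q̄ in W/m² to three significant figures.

cos H₀ = −tan(+62.4°) tan(+10.200°) = -0.3442, H₀ = 1.9222 rad.
Bracket: H₀ sin φ sin δ + cos φ cos δ sin H₀ = 1.9222×0.88620×0.17708 + 0.46330×0.98420×0.93891 = 0.301648 + 0.428124 = 0.729772.
Q̄ = (S₀/π) × [bracket] = (589/π) × 0.729772 = 136.8 W/m².

Q̄ ≈ 137 W/m²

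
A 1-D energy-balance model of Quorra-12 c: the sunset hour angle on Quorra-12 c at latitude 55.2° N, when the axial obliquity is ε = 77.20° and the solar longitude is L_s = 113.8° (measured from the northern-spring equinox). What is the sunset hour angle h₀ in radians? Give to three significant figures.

h₀ = 3.14 rad

Solar declination: sin δ = sin ε · sin L_s = sin 77.20° × sin 113.8° = 0.89222, so δ = +63.154°.
Sunrise equation: cos h₀ = −tan ϕ · tan δ = -2.8427 ≤ −1, so the host star never sets (polar day) and h₀ = π.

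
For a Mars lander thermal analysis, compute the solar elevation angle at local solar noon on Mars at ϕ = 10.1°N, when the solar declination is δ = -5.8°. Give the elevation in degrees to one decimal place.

At local noon the hour angle is zero, so the zenith angle equals |ϕ − δ| = |+10.1° − (-5.800°)| = 15.900°.
Elevation = 90° − 15.900° = 74.1°.

74.1°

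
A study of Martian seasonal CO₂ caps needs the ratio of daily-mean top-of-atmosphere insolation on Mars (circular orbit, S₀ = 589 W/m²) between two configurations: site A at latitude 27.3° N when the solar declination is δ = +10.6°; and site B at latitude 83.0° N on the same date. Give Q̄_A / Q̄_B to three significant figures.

— Configuration A (φ=+27.3°):
cos H₀ = −tan(+27.3°) tan(+10.600°) = -0.0966, H₀ = 1.6675 rad.
Bracket: H₀ sin φ sin δ + cos φ cos δ sin H₀ = 1.6675×0.45865×0.18395 + 0.88862×0.98294×0.99532 = 0.140685 + 0.869372 = 1.010057.
Q̄ = (S₀/π) × [bracket] = (589/π) × 1.010057 = 189.37 W/m².
— Configuration B (φ=+83.0°):
cos H₀ = −tan(+83.0°) tan(+10.600°) = -1.5242 ≤ −1 ⇒ polar day, H₀ = π.
Bracket: H₀ sin φ sin δ + cos φ cos δ sin H₀ = 3.1416×0.99255×0.18395 + 0.12187×0.98294×0.00000 = 0.573592 + 0.000000 = 0.573592.
Q̄ = (S₀/π) × [bracket] = (589/π) × 0.573592 = 107.54 W/m².
Ratio Q̄_A / Q̄_B = 189.37 / 107.54 = 1.761.

Q̄_A / Q̄_B ≈ 1.76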